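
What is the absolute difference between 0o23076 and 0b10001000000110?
Convert 0o23076 (octal) → 2×4096 + 3×512 + 7×8 + 6 = 9790 (decimal)
Convert 0b10001000000110 (binary) → 8192 + 512 + 4 + 2 = 8710 (decimal)
Compute |9790 - 8710| = 1080
1080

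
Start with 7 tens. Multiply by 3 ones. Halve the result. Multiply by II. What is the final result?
Convert 7 tens (place-value notation) → 7×10 = 70 (decimal)
Start: 70
Convert 3 ones (place-value notation) → 3 (decimal)
70 × 3 = 210
210 ÷ 2 = 105
Convert II (Roman numeral) → 1 + 1 = 2 (decimal)
105 × 2 = 210
210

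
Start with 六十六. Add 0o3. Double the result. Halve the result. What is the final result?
Convert 六十六 (Chinese numeral) → 6×10 + 6 = 66 (decimal)
Start: 66
Convert 0o3 (octal) → 3 (decimal)
66 + 3 = 69
69 × 2 = 138
138 ÷ 2 = 69
69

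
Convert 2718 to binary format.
Convert 2718 (decimal) → 2718 = 2048 + 512 + 128 + 16 + 8 + 4 + 2 → 0b101010011110 (binary)
0b101010011110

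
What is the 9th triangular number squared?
The 9th triangular number = 9×10/2 = 45
Compute 45² = 45 × 45 = 2025
2025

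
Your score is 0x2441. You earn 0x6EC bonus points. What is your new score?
Convert 0x2441 (hexadecimal) → 2×4096 + 4×256 + 4×16 + 1 = 9281 (decimal)
Convert 0x6EC (hexadecimal) → 6×256 + 14×16 + 12 = 1772 (decimal)
Compute 9281 + 1772 = 11053
11053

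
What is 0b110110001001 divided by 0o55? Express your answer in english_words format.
Convert 0b110110001001 (binary) → 2048 + 1024 + 256 + 128 + 8 + 1 = 3465 (decimal)
Convert 0o55 (octal) → 5×8 + 5 = 45 (decimal)
Compute 3465 ÷ 45 = 77
Convert 77 (decimal) → seventy-seven (English words)
seventy-seven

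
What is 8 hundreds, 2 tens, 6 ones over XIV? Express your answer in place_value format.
Convert 8 hundreds, 2 tens, 6 ones (place-value notation) → 8×100 + 2×10 + 6 = 826 (decimal)
Convert XIV (Roman numeral) → 10 + 4 = 14 (decimal)
Compute 826 ÷ 14 = 59
Convert 59 (decimal) → 59 = 5×10 + 9 → 5 tens, 9 ones (place-value notation)
5 tens, 9 ones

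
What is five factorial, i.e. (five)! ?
Convert five (English words) → 5 (decimal)
Compute 5! = 120
120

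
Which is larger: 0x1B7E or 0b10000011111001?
Convert 0x1B7E (hexadecimal) → 1×4096 + 11×256 + 7×16 + 14 = 7038 (decimal)
Convert 0b10000011111001 (binary) → 8192 + 128 + 64 + 32 + 16 + 8 + 1 = 8441 (decimal)
Compare 7038 vs 8441: larger = 8441
8441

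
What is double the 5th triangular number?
The 5th triangular number = 5×6/2 = 15
Compute 15 × 2 = 30
30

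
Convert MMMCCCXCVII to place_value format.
Convert MMMCCCXCVII (Roman numeral) → 1000 + 1000 + 1000 + 100 + 100 + 100 + 90 + 5 + 1 + 1 = 3397 (decimal)
Convert 3397 (decimal) → 3397 = 3×1000 + 3×100 + 9×10 + 7 → 3 thousands, 3 hundreds, 9 tens, 7 ones (place-value notation)
3 thousands, 3 hundreds, 9 tens, 7 ones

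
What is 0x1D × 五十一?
Convert 0x1D (hexadecimal) → 1×16 + 13 = 29 (decimal)
Convert 五十一 (Chinese numeral) → 5×10 + 1 = 51 (decimal)
Compute 29 × 51 = 1479
1479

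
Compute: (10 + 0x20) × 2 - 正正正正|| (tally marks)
Convert 0x20 (hexadecimal) → 2×16 = 32 (decimal)
Convert 正正正正|| (tally marks) → 5 + 5 + 5 + 5 + 2 = 22 (decimal)
Expression in decimal: (10 + 32) × 2 - 22
Parentheses first: 10 + 32 = 42
Multiply: 42 × 2 = 84
Subtract: 84 - 22 = 62
62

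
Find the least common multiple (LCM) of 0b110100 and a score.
Convert 0b110100 (binary) → 32 + 16 + 4 = 52 (decimal)
Convert a score (colloquial) → 20 (decimal)
Compute lcm(52, 20) = 260
260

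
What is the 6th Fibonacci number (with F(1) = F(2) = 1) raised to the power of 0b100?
Convert the 6th Fibonacci number (with F(1) = F(2) = 1) (Fibonacci index) → 1, 1, 2, 3, 5, 8 → 8 (decimal)
Convert 0b100 (binary) → 4 (decimal)
Compute 8 ^ 4 = 4096
4096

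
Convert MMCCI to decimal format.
Convert MMCCI (Roman numeral) → 1000 + 1000 + 100 + 100 + 1 = 2201 (decimal)
2201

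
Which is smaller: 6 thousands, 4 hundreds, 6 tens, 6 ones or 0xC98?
Convert 6 thousands, 4 hundreds, 6 tens, 6 ones (place-value notation) → 6×1000 + 4×100 + 6×10 + 6 = 6466 (decimal)
Convert 0xC98 (hexadecimal) → 12×256 + 9×16 + 8 = 3224 (decimal)
Compare 6466 vs 3224: smaller = 3224
3224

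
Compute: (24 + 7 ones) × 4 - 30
Convert 7 ones (place-value notation) → 7 (decimal)
Expression in decimal: (24 + 7) × 4 - 30
Parentheses first: 24 + 7 = 31
Multiply: 31 × 4 = 124
Subtract: 124 - 30 = 94
94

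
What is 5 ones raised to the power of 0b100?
Convert 5 ones (place-value notation) → 5 (decimal)
Convert 0b100 (binary) → 4 (decimal)
Compute 5 ^ 4 = 625
625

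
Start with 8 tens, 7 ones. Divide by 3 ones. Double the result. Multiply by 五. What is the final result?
Convert 8 tens, 7 ones (place-value notation) → 8×10 + 7 = 87 (decimal)
Start: 87
Convert 3 ones (place-value notation) → 3 (decimal)
87 ÷ 3 = 29
29 × 2 = 58
Convert 五 (Chinese numeral) → 5 (decimal)
58 × 5 = 290
290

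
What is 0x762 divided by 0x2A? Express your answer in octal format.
Convert 0x762 (hexadecimal) → 7×256 + 6×16 + 2 = 1890 (decimal)
Convert 0x2A (hexadecimal) → 2×16 + 10 = 42 (decimal)
Compute 1890 ÷ 42 = 45
Convert 45 (decimal) → 45 = 5×8 + 5 → 0o55 (octal)
0o55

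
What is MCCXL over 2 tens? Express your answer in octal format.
Convert MCCXL (Roman numeral) → 1000 + 100 + 100 + 40 = 1240 (decimal)
Convert 2 tens (place-value notation) → 2×10 = 20 (decimal)
Compute 1240 ÷ 20 = 62
Convert 62 (decimal) → 62 = 7×8 + 6 → 0o76 (octal)
0o76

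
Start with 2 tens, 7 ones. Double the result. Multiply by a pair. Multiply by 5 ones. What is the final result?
Convert 2 tens, 7 ones (place-value notation) → 2×10 + 7 = 27 (decimal)
Start: 27
27 × 2 = 54
Convert a pair (colloquial) → 2 (decimal)
54 × 2 = 108
Convert 5 ones (place-value notation) → 5 (decimal)
108 × 5 = 540
540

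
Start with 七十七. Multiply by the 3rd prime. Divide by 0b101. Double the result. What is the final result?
Convert 七十七 (Chinese numeral) → 7×10 + 7 = 77 (decimal)
Start: 77
Convert the 3rd prime (prime index) → 5 (decimal)
77 × 5 = 385
Convert 0b101 (binary) → 4 + 1 = 5 (decimal)
385 ÷ 5 = 77
77 × 2 = 154
154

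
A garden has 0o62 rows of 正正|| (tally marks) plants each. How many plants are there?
Convert 正正|| (tally marks) → 5 + 5 + 2 = 12 (decimal)
Convert 0o62 (octal) → 6×8 + 2 = 50 (decimal)
Compute 12 × 50 = 600
600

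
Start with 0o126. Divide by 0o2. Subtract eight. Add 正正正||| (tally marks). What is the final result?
Convert 0o126 (octal) → 1×64 + 2×8 + 6 = 86 (decimal)
Start: 86
Convert 0o2 (octal) → 2 (decimal)
86 ÷ 2 = 43
Convert eight (English words) → 8 (decimal)
43 - 8 = 35
Convert 正正正||| (tally marks) → 5 + 5 + 5 + 3 = 18 (decimal)
35 + 18 = 53
53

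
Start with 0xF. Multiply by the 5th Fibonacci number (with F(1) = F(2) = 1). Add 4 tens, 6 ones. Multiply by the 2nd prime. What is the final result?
Convert 0xF (hexadecimal) → 15 (decimal)
Start: 15
Convert the 5th Fibonacci number (with F(1) = F(2) = 1) (Fibonacci index) → 1, 1, 2, 3, 5 → 5 (decimal)
15 × 5 = 75
Convert 4 tens, 6 ones (place-value notation) → 4×10 + 6 = 46 (decimal)
75 + 46 = 121
Convert the 2nd prime (prime index) → 3 (decimal)
121 × 3 = 363
363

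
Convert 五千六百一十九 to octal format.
Convert 五千六百一十九 (Chinese numeral) → 5×1000 + 6×100 + 1×10 + 9 = 5619 (decimal)
Convert 5619 (decimal) → 5619 = 1×4096 + 2×512 + 7×64 + 6×8 + 3 → 0o12763 (octal)
0o12763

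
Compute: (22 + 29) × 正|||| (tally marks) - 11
Convert 正|||| (tally marks) → 5 + 4 = 9 (decimal)
Expression in decimal: (22 + 29) × 9 - 11
Parentheses first: 22 + 29 = 51
Multiply: 51 × 9 = 459
Subtract: 459 - 11 = 448
448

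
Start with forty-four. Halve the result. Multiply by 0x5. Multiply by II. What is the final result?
Convert forty-four (English words) → 44 (decimal)
Start: 44
44 ÷ 2 = 22
Convert 0x5 (hexadecimal) → 5 (decimal)
22 × 5 = 110
Convert II (Roman numeral) → 1 + 1 = 2 (decimal)
110 × 2 = 220
220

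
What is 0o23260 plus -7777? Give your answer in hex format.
Convert 0o23260 (octal) → 2×4096 + 3×512 + 2×64 + 6×8 = 9904 (decimal)
Compute 9904 + -7777 = 2127
Convert 2127 (decimal) → 2127 = 8×256 + 4×16 + 15 → 0x84F (hexadecimal)
0x84F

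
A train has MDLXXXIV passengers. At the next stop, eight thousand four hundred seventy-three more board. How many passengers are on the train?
Convert MDLXXXIV (Roman numeral) → 1000 + 500 + 50 + 10 + 10 + 10 + 4 = 1584 (decimal)
Convert eight thousand four hundred seventy-three (English words) → 8×1000 + 4×100 + 73 = 8473 (decimal)
Compute 1584 + 8473 = 10057
10057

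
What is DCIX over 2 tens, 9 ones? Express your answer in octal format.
Convert DCIX (Roman numeral) → 500 + 100 + 9 = 609 (decimal)
Convert 2 tens, 9 ones (place-value notation) → 2×10 + 9 = 29 (decimal)
Compute 609 ÷ 29 = 21
Convert 21 (decimal) → 21 = 2×8 + 5 → 0o25 (octal)
0o25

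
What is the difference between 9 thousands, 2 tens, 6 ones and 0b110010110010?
Convert 9 thousands, 2 tens, 6 ones (place-value notation) → 9×1000 + 2×10 + 6 = 9026 (decimal)
Convert 0b110010110010 (binary) → 2048 + 1024 + 128 + 32 + 16 + 2 = 3250 (decimal)
Difference: |9026 - 3250| = 5776
5776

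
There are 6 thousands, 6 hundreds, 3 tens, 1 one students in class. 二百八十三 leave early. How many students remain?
Convert 6 thousands, 6 hundreds, 3 tens, 1 one (place-value notation) → 6×1000 + 6×100 + 3×10 + 1 = 6631 (decimal)
Convert 二百八十三 (Chinese numeral) → 2×100 + 8×10 + 3 = 283 (decimal)
Compute 6631 - 283 = 6348
6348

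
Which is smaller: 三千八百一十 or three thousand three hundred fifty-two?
Convert 三千八百一十 (Chinese numeral) → 3×1000 + 8×100 + 1×10 = 3810 (decimal)
Convert three thousand three hundred fifty-two (English words) → 3×1000 + 3×100 + 52 = 3352 (decimal)
Compare 3810 vs 3352: smaller = 3352
3352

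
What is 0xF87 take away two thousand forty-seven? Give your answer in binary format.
Convert 0xF87 (hexadecimal) → 15×256 + 8×16 + 7 = 3975 (decimal)
Convert two thousand forty-seven (English words) → 2×1000 + 47 = 2047 (decimal)
Compute 3975 - 2047 = 1928
Convert 1928 (decimal) → 1928 = 1024 + 512 + 256 + 128 + 8 → 0b11110001000 (binary)
0b11110001000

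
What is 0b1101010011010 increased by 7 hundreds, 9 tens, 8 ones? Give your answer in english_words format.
Convert 0b1101010011010 (binary) → 4096 + 2048 + 512 + 128 + 16 + 8 + 2 = 6810 (decimal)
Convert 7 hundreds, 9 tens, 8 ones (place-value notation) → 7×100 + 9×10 + 8 = 798 (decimal)
Compute 6810 + 798 = 7608
Convert 7608 (decimal) → 7608 = 7×1000 + 6×100 + 8 → seven thousand six hundred eight (English words)
seven thousand six hundred eight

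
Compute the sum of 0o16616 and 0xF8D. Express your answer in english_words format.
Convert 0o16616 (octal) → 1×4096 + 6×512 + 6×64 + 1×8 + 6 = 7566 (decimal)
Convert 0xF8D (hexadecimal) → 15×256 + 8×16 + 13 = 3981 (decimal)
Compute 7566 + 3981 = 11547
Convert 11547 (decimal) → 11547 = 11×1000 + 5×100 + 47 → eleven thousand five hundred forty-seven (English words)
eleven thousand five hundred forty-seven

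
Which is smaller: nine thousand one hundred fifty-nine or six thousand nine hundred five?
Convert nine thousand one hundred fifty-nine (English words) → 9×1000 + 1×100 + 59 = 9159 (decimal)
Convert six thousand nine hundred five (English words) → 6×1000 + 9×100 + 5 = 6905 (decimal)
Compare 9159 vs 6905: smaller = 6905
6905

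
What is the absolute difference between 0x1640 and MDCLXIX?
Convert 0x1640 (hexadecimal) → 1×4096 + 6×256 + 4×16 = 5696 (decimal)
Convert MDCLXIX (Roman numeral) → 1000 + 500 + 100 + 50 + 10 + 9 = 1669 (decimal)
Compute |5696 - 1669| = 4027
4027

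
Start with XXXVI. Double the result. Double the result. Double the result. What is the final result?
Convert XXXVI (Roman numeral) → 10 + 10 + 10 + 5 + 1 = 36 (decimal)
Start: 36
36 × 2 = 72
72 × 2 = 144
144 × 2 = 288
288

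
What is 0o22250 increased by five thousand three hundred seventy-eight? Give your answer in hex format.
Convert 0o22250 (octal) → 2×4096 + 2×512 + 2×64 + 5×8 = 9384 (decimal)
Convert five thousand three hundred seventy-eight (English words) → 5×1000 + 3×100 + 78 = 5378 (decimal)
Compute 9384 + 5378 = 14762
Convert 14762 (decimal) → 14762 = 3×4096 + 9×256 + 10×16 + 10 → 0x39AA (hexadecimal)
0x39AA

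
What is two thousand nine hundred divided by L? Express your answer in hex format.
Convert two thousand nine hundred (English words) → 2×1000 + 9×100 = 2900 (decimal)
Convert L (Roman numeral) → 50 (decimal)
Compute 2900 ÷ 50 = 58
Convert 58 (decimal) → 58 = 3×16 + 10 → 0x3A (hexadecimal)
0x3A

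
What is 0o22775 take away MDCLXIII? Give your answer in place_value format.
Convert 0o22775 (octal) → 2×4096 + 2×512 + 7×64 + 7×8 + 5 = 9725 (decimal)
Convert MDCLXIII (Roman numeral) → 1000 + 500 + 100 + 50 + 10 + 1 + 1 + 1 = 1663 (decimal)
Compute 9725 - 1663 = 8062
Convert 8062 (decimal) → 8062 = 8×1000 + 6×10 + 2 → 8 thousands, 6 tens, 2 ones (place-value notation)
8 thousands, 6 tens, 2 ones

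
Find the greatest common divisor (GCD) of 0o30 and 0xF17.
Convert 0o30 (octal) → 3×8 = 24 (decimal)
Convert 0xF17 (hexadecimal) → 15×256 + 1×16 + 7 = 3863 (decimal)
Compute gcd(24, 3863) = 1
1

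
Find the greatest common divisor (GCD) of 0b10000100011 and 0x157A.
Convert 0b10000100011 (binary) → 1024 + 32 + 2 + 1 = 1059 (decimal)
Convert 0x157A (hexadecimal) → 1×4096 + 5×256 + 7×16 + 10 = 5498 (decimal)
Compute gcd(1059, 5498) = 1
1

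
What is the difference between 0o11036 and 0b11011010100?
Convert 0o11036 (octal) → 1×4096 + 1×512 + 3×8 + 6 = 4638 (decimal)
Convert 0b11011010100 (binary) → 1024 + 512 + 128 + 64 + 16 + 4 = 1748 (decimal)
Difference: |4638 - 1748| = 2890
2890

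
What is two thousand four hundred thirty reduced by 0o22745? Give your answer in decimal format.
Convert two thousand four hundred thirty (English words) → 2×1000 + 4×100 + 30 = 2430 (decimal)
Convert 0o22745 (octal) → 2×4096 + 2×512 + 7×64 + 4×8 + 5 = 9701 (decimal)
Compute 2430 - 9701 = -7271
-7271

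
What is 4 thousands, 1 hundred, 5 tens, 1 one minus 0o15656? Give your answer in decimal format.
Convert 4 thousands, 1 hundred, 5 tens, 1 one (place-value notation) → 4×1000 + 1×100 + 5×10 + 1 = 4151 (decimal)
Convert 0o15656 (octal) → 1×4096 + 5×512 + 6×64 + 5×8 + 6 = 7086 (decimal)
Compute 4151 - 7086 = -2935
-2935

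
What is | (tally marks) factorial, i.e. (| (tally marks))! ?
Convert | (tally marks) → 1 (decimal)
Compute 1! = 1
1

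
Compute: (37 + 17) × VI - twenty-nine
Convert VI (Roman numeral) → 5 + 1 = 6 (decimal)
Convert twenty-nine (English words) → 29 (decimal)
Expression in decimal: (37 + 17) × 6 - 29
Parentheses first: 37 + 17 = 54
Multiply: 54 × 6 = 324
Subtract: 324 - 29 = 295
295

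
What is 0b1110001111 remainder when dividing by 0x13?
Convert 0b1110001111 (binary) → 512 + 256 + 128 + 8 + 4 + 2 + 1 = 911 (decimal)
Convert 0x13 (hexadecimal) → 1×16 + 3 = 19 (decimal)
Compute 911 mod 19 = 18
18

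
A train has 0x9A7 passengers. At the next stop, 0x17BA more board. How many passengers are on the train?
Convert 0x9A7 (hexadecimal) → 9×256 + 10×16 + 7 = 2471 (decimal)
Convert 0x17BA (hexadecimal) → 1×4096 + 7×256 + 11×16 + 10 = 6074 (decimal)
Compute 2471 + 6074 = 8545
8545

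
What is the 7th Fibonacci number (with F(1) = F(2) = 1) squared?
The 7th Fibonacci number (with F(1) = F(2) = 1): 1, 1, 2, 3, 5, 8, 13 → 13
Compute 13² = 13 × 13 = 169
169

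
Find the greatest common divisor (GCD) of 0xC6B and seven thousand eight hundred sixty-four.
Convert 0xC6B (hexadecimal) → 12×256 + 6×16 + 11 = 3179 (decimal)
Convert seven thousand eight hundred sixty-four (English words) → 7×1000 + 8×100 + 64 = 7864 (decimal)
Compute gcd(3179, 7864) = 1
1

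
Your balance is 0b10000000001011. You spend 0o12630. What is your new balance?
Convert 0b10000000001011 (binary) → 8192 + 8 + 2 + 1 = 8203 (decimal)
Convert 0o12630 (octal) → 1×4096 + 2×512 + 6×64 + 3×8 = 5528 (decimal)
Compute 8203 - 5528 = 2675
2675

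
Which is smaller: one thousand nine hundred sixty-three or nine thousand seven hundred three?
Convert one thousand nine hundred sixty-three (English words) → 1×1000 + 9×100 + 63 = 1963 (decimal)
Convert nine thousand seven hundred three (English words) → 9×1000 + 7×100 + 3 = 9703 (decimal)
Compare 1963 vs 9703: smaller = 1963
1963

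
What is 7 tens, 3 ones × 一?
Convert 7 tens, 3 ones (place-value notation) → 7×10 + 3 = 73 (decimal)
Convert 一 (Chinese numeral) → 1 (decimal)
Compute 73 × 1 = 73
73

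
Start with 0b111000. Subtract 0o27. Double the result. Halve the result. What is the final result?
Convert 0b111000 (binary) → 32 + 16 + 8 = 56 (decimal)
Start: 56
Convert 0o27 (octal) → 2×8 + 7 = 23 (decimal)
56 - 23 = 33
33 × 2 = 66
66 ÷ 2 = 33
33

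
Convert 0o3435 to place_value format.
Convert 0o3435 (octal) → 3×512 + 4×64 + 3×8 + 5 = 1821 (decimal)
Convert 1821 (decimal) → 1821 = 1×1000 + 8×100 + 2×10 + 1 → 1 thousand, 8 hundreds, 2 tens, 1 one (place-value notation)
1 thousand, 8 hundreds, 2 tens, 1 one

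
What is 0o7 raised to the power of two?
Convert 0o7 (octal) → 7 (decimal)
Convert two (English words) → 2 (decimal)
Compute 7 ^ 2 = 49
49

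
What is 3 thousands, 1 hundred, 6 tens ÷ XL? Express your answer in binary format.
Convert 3 thousands, 1 hundred, 6 tens (place-value notation) → 3×1000 + 1×100 + 6×10 = 3160 (decimal)
Convert XL (Roman numeral) → 40 (decimal)
Compute 3160 ÷ 40 = 79
Convert 79 (decimal) → 79 = 64 + 8 + 4 + 2 + 1 → 0b1001111 (binary)
0b1001111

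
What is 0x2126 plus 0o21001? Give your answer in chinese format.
Convert 0x2126 (hexadecimal) → 2×4096 + 1×256 + 2×16 + 6 = 8486 (decimal)
Convert 0o21001 (octal) → 2×4096 + 1×512 + 1 = 8705 (decimal)
Compute 8486 + 8705 = 17191
Convert 17191 (decimal) → 17191 = 1×10000 + 7×1000 + 1×100 + 9×10 + 1 → 一万七千一百九十一 (Chinese numeral)
一万七千一百九十一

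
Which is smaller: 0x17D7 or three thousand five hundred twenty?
Convert 0x17D7 (hexadecimal) → 1×4096 + 7×256 + 13×16 + 7 = 6103 (decimal)
Convert three thousand five hundred twenty (English words) → 3×1000 + 5×100 + 20 = 3520 (decimal)
Compare 6103 vs 3520: smaller = 3520
3520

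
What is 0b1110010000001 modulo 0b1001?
Convert 0b1110010000001 (binary) → 4096 + 2048 + 1024 + 128 + 1 = 7297 (decimal)
Convert 0b1001 (binary) → 8 + 1 = 9 (decimal)
Compute 7297 mod 9 = 7
7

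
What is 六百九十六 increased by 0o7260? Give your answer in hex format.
Convert 六百九十六 (Chinese numeral) → 6×100 + 9×10 + 6 = 696 (decimal)
Convert 0o7260 (octal) → 7×512 + 2×64 + 6×8 = 3760 (decimal)
Compute 696 + 3760 = 4456
Convert 4456 (decimal) → 4456 = 1×4096 + 1×256 + 6×16 + 8 → 0x1168 (hexadecimal)
0x1168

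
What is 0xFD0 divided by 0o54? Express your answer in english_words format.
Convert 0xFD0 (hexadecimal) → 15×256 + 13×16 = 4048 (decimal)
Convert 0o54 (octal) → 5×8 + 4 = 44 (decimal)
Compute 4048 ÷ 44 = 92
Convert 92 (decimal) → ninety-two (English words)
ninety-two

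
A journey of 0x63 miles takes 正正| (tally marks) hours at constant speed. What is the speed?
Convert 0x63 (hexadecimal) → 6×16 + 3 = 99 (decimal)
Convert 正正| (tally marks) → 5 + 5 + 1 = 11 (decimal)
Compute 99 ÷ 11 = 9
9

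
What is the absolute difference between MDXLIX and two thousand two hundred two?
Convert MDXLIX (Roman numeral) → 1000 + 500 + 40 + 9 = 1549 (decimal)
Convert two thousand two hundred two (English words) → 2×1000 + 2×100 + 2 = 2202 (decimal)
Compute |1549 - 2202| = 653
653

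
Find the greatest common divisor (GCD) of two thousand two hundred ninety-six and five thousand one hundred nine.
Convert two thousand two hundred ninety-six (English words) → 2×1000 + 2×100 + 96 = 2296 (decimal)
Convert five thousand one hundred nine (English words) → 5×1000 + 1×100 + 9 = 5109 (decimal)
Compute gcd(2296, 5109) = 1
1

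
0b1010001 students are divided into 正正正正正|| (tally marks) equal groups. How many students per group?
Convert 0b1010001 (binary) → 64 + 16 + 1 = 81 (decimal)
Convert 正正正正正|| (tally marks) → 5 + 5 + 5 + 5 + 5 + 2 = 27 (decimal)
Compute 81 ÷ 27 = 3
3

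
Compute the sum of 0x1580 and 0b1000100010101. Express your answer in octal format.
Convert 0x1580 (hexadecimal) → 1×4096 + 5×256 + 8×16 = 5504 (decimal)
Convert 0b1000100010101 (binary) → 4096 + 256 + 16 + 4 + 1 = 4373 (decimal)
Compute 5504 + 4373 = 9877
Convert 9877 (decimal) → 9877 = 2×4096 + 3×512 + 2×64 + 2×8 + 5 → 0o23225 (octal)
0o23225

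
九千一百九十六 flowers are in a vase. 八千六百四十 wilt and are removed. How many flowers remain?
Convert 九千一百九十六 (Chinese numeral) → 9×1000 + 1×100 + 9×10 + 6 = 9196 (decimal)
Convert 八千六百四十 (Chinese numeral) → 8×1000 + 6×100 + 4×10 = 8640 (decimal)
Compute 9196 - 8640 = 556
556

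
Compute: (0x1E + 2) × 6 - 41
Convert 0x1E (hexadecimal) → 1×16 + 14 = 30 (decimal)
Expression in decimal: (30 + 2) × 6 - 41
Parentheses first: 30 + 2 = 32
Multiply: 32 × 6 = 192
Subtract: 192 - 41 = 151
151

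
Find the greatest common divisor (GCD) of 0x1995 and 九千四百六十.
Convert 0x1995 (hexadecimal) → 1×4096 + 9×256 + 9×16 + 5 = 6549 (decimal)
Convert 九千四百六十 (Chinese numeral) → 9×1000 + 4×100 + 6×10 = 9460 (decimal)
Compute gcd(6549, 9460) = 1
1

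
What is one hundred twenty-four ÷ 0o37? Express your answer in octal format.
Convert one hundred twenty-four (English words) → 1×100 + 24 = 124 (decimal)
Convert 0o37 (octal) → 3×8 + 7 = 31 (decimal)
Compute 124 ÷ 31 = 4
Convert 4 (decimal) → 0o4 (octal)
0o4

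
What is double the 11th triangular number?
The 11th triangular number = 11×12/2 = 66
Compute 66 × 2 = 132
132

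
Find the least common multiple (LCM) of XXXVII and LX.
Convert XXXVII (Roman numeral) → 10 + 10 + 10 + 5 + 1 + 1 = 37 (decimal)
Convert LX (Roman numeral) → 50 + 10 = 60 (decimal)
Compute lcm(37, 60) = 2220
2220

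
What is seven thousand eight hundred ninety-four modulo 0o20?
Convert seven thousand eight hundred ninety-four (English words) → 7×1000 + 8×100 + 94 = 7894 (decimal)
Convert 0o20 (octal) → 2×8 = 16 (decimal)
Compute 7894 mod 16 = 6
6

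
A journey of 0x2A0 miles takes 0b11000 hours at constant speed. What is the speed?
Convert 0x2A0 (hexadecimal) → 2×256 + 10×16 = 672 (decimal)
Convert 0b11000 (binary) → 16 + 8 = 24 (decimal)
Compute 672 ÷ 24 = 28
28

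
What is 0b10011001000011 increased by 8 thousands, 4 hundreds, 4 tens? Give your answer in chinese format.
Convert 0b10011001000011 (binary) → 8192 + 1024 + 512 + 64 + 2 + 1 = 9795 (decimal)
Convert 8 thousands, 4 hundreds, 4 tens (place-value notation) → 8×1000 + 4×100 + 4×10 = 8440 (decimal)
Compute 9795 + 8440 = 18235
Convert 18235 (decimal) → 18235 = 1×10000 + 8×1000 + 2×100 + 3×10 + 5 → 一万八千二百三十五 (Chinese numeral)
一万八千二百三十五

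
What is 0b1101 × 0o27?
Convert 0b1101 (binary) → 8 + 4 + 1 = 13 (decimal)
Convert 0o27 (octal) → 2×8 + 7 = 23 (decimal)
Compute 13 × 23 = 299
299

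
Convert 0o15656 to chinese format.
Convert 0o15656 (octal) → 1×4096 + 5×512 + 6×64 + 5×8 + 6 = 7086 (decimal)
Convert 7086 (decimal) → 7086 = 7×1000 + 8×10 + 6 → 七千零八十六 (Chinese numeral)
七千零八十六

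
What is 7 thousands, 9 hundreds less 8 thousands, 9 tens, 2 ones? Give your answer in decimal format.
Convert 7 thousands, 9 hundreds (place-value notation) → 7×1000 + 9×100 = 7900 (decimal)
Convert 8 thousands, 9 tens, 2 ones (place-value notation) → 8×1000 + 9×10 + 2 = 8092 (decimal)
Compute 7900 - 8092 = -192
-192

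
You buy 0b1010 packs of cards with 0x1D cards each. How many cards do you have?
Convert 0x1D (hexadecimal) → 1×16 + 13 = 29 (decimal)
Convert 0b1010 (binary) → 8 + 2 = 10 (decimal)
Compute 29 × 10 = 290
290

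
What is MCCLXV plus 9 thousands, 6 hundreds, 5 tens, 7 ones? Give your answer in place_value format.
Convert MCCLXV (Roman numeral) → 1000 + 100 + 100 + 50 + 10 + 5 = 1265 (decimal)
Convert 9 thousands, 6 hundreds, 5 tens, 7 ones (place-value notation) → 9×1000 + 6×100 + 5×10 + 7 = 9657 (decimal)
Compute 1265 + 9657 = 10922
Convert 10922 (decimal) → 10922 = 10×1000 + 9×100 + 2×10 + 2 → 10 thousands, 9 hundreds, 2 tens, 2 ones (place-value notation)
10 thousands, 9 hundreds, 2 tens, 2 ones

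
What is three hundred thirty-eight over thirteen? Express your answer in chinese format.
Convert three hundred thirty-eight (English words) → 3×100 + 38 = 338 (decimal)
Convert thirteen (English words) → 13 (decimal)
Compute 338 ÷ 13 = 26
Convert 26 (decimal) → 26 = 2×10 + 6 → 二十六 (Chinese numeral)
二十六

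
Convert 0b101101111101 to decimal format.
Convert 0b101101111101 (binary) → 2048 + 512 + 256 + 64 + 32 + 16 + 8 + 4 + 1 = 2941 (decimal)
2941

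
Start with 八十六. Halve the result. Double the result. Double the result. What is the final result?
Convert 八十六 (Chinese numeral) → 8×10 + 6 = 86 (decimal)
Start: 86
86 ÷ 2 = 43
43 × 2 = 86
86 × 2 = 172
172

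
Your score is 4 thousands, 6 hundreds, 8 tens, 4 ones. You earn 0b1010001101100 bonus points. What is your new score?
Convert 4 thousands, 6 hundreds, 8 tens, 4 ones (place-value notation) → 4×1000 + 6×100 + 8×10 + 4 = 4684 (decimal)
Convert 0b1010001101100 (binary) → 4096 + 1024 + 64 + 32 + 8 + 4 = 5228 (decimal)
Compute 4684 + 5228 = 9912
9912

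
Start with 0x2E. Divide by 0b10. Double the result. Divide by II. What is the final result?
Convert 0x2E (hexadecimal) → 2×16 + 14 = 46 (decimal)
Start: 46
Convert 0b10 (binary) → 2 (decimal)
46 ÷ 2 = 23
23 × 2 = 46
Convert II (Roman numeral) → 1 + 1 = 2 (decimal)
46 ÷ 2 = 23
23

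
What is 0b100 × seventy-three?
Convert 0b100 (binary) → 4 (decimal)
Convert seventy-three (English words) → 73 (decimal)
Compute 4 × 73 = 292
292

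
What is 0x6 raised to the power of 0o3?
Convert 0x6 (hexadecimal) → 6 (decimal)
Convert 0o3 (octal) → 3 (decimal)
Compute 6 ^ 3 = 216
216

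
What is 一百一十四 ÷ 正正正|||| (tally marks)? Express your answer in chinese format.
Convert 一百一十四 (Chinese numeral) → 1×100 + 1×10 + 4 = 114 (decimal)
Convert 正正正|||| (tally marks) → 5 + 5 + 5 + 4 = 19 (decimal)
Compute 114 ÷ 19 = 6
Convert 6 (decimal) → 六 (Chinese numeral)
六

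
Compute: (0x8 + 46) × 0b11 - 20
Convert 0x8 (hexadecimal) → 8 (decimal)
Convert 0b11 (binary) → 2 + 1 = 3 (decimal)
Expression in decimal: (8 + 46) × 3 - 20
Parentheses first: 8 + 46 = 54
Multiply: 54 × 3 = 162
Subtract: 162 - 20 = 142
142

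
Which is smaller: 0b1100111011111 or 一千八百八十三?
Convert 0b1100111011111 (binary) → 4096 + 2048 + 256 + 128 + 64 + 16 + 8 + 4 + 2 + 1 = 6623 (decimal)
Convert 一千八百八十三 (Chinese numeral) → 1×1000 + 8×100 + 8×10 + 3 = 1883 (decimal)
Compare 6623 vs 1883: smaller = 1883
1883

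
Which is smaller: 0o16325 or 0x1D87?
Convert 0o16325 (octal) → 1×4096 + 6×512 + 3×64 + 2×8 + 5 = 7381 (decimal)
Convert 0x1D87 (hexadecimal) → 1×4096 + 13×256 + 8×16 + 7 = 7559 (decimal)
Compare 7381 vs 7559: smaller = 7381
7381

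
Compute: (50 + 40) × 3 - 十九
Convert 十九 (Chinese numeral) → 1×10 + 9 = 19 (decimal)
Expression in decimal: (50 + 40) × 3 - 19
Parentheses first: 50 + 40 = 90
Multiply: 90 × 3 = 270
Subtract: 270 - 19 = 251
251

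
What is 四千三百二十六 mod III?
Convert 四千三百二十六 (Chinese numeral) → 4×1000 + 3×100 + 2×10 + 6 = 4326 (decimal)
Convert III (Roman numeral) → 1 + 1 + 1 = 3 (decimal)
Compute 4326 mod 3 = 0
0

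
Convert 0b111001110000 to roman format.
Convert 0b111001110000 (binary) → 2048 + 1024 + 512 + 64 + 32 + 16 = 3696 (decimal)
Convert 3696 (decimal) → 3696 = 1000 + 1000 + 1000 + 500 + 100 + 90 + 5 + 1 → MMMDCXCVI (Roman numeral)
MMMDCXCVI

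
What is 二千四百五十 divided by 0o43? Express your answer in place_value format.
Convert 二千四百五十 (Chinese numeral) → 2×1000 + 4×100 + 5×10 = 2450 (decimal)
Convert 0o43 (octal) → 4×8 + 3 = 35 (decimal)
Compute 2450 ÷ 35 = 70
Convert 70 (decimal) → 70 = 7×10 → 7 tens (place-value notation)
7 tens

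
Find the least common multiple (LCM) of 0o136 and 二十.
Convert 0o136 (octal) → 1×64 + 3×8 + 6 = 94 (decimal)
Convert 二十 (Chinese numeral) → 2×10 = 20 (decimal)
Compute lcm(94, 20) = 940
940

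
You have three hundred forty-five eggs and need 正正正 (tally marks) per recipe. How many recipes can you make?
Convert three hundred forty-five (English words) → 3×100 + 45 = 345 (decimal)
Convert 正正正 (tally marks) → 5 + 5 + 5 = 15 (decimal)
Compute 345 ÷ 15 = 23
23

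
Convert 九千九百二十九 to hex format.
Convert 九千九百二十九 (Chinese numeral) → 9×1000 + 9×100 + 2×10 + 9 = 9929 (decimal)
Convert 9929 (decimal) → 9929 = 2×4096 + 6×256 + 12×16 + 9 → 0x26C9 (hexadecimal)
0x26C9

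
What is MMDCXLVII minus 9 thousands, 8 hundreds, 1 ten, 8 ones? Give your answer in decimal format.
Convert MMDCXLVII (Roman numeral) → 1000 + 1000 + 500 + 100 + 40 + 5 + 1 + 1 = 2647 (decimal)
Convert 9 thousands, 8 hundreds, 1 ten, 8 ones (place-value notation) → 9×1000 + 8×100 + 1×10 + 8 = 9818 (decimal)
Compute 2647 - 9818 = -7171
-7171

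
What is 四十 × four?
Convert 四十 (Chinese numeral) → 4×10 = 40 (decimal)
Convert four (English words) → 4 (decimal)
Compute 40 × 4 = 160
160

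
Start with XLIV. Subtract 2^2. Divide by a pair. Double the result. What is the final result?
Convert XLIV (Roman numeral) → 40 + 4 = 44 (decimal)
Start: 44
Convert 2^2 (power) → 4 (decimal)
44 - 4 = 40
Convert a pair (colloquial) → 2 (decimal)
40 ÷ 2 = 20
20 × 2 = 40
40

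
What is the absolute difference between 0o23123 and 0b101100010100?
Convert 0o23123 (octal) → 2×4096 + 3×512 + 1×64 + 2×8 + 3 = 9811 (decimal)
Convert 0b101100010100 (binary) → 2048 + 512 + 256 + 16 + 4 = 2836 (decimal)
Compute |9811 - 2836| = 6975
6975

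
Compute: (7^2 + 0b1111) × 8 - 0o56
Convert 7^2 (power) → 49 (decimal)
Convert 0b1111 (binary) → 8 + 4 + 2 + 1 = 15 (decimal)
Convert 0o56 (octal) → 5×8 + 6 = 46 (decimal)
Expression in decimal: (49 + 15) × 8 - 46
Parentheses first: 49 + 15 = 64
Multiply: 64 × 8 = 512
Subtract: 512 - 46 = 466
466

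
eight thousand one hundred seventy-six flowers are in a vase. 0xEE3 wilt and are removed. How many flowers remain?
Convert eight thousand one hundred seventy-six (English words) → 8×1000 + 1×100 + 76 = 8176 (decimal)
Convert 0xEE3 (hexadecimal) → 14×256 + 14×16 + 3 = 3811 (decimal)
Compute 8176 - 3811 = 4365
4365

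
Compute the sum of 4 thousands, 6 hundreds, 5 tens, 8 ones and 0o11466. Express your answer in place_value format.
Convert 4 thousands, 6 hundreds, 5 tens, 8 ones (place-value notation) → 4×1000 + 6×100 + 5×10 + 8 = 4658 (decimal)
Convert 0o11466 (octal) → 1×4096 + 1×512 + 4×64 + 6×8 + 6 = 4918 (decimal)
Compute 4658 + 4918 = 9576
Convert 9576 (decimal) → 9576 = 9×1000 + 5×100 + 7×10 + 6 → 9 thousands, 5 hundreds, 7 tens, 6 ones (place-value notation)
9 thousands, 5 hundreds, 7 tens, 6 ones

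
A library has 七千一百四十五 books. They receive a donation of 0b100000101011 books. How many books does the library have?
Convert 七千一百四十五 (Chinese numeral) → 7×1000 + 1×100 + 4×10 + 5 = 7145 (decimal)
Convert 0b100000101011 (binary) → 2048 + 32 + 8 + 2 + 1 = 2091 (decimal)
Compute 7145 + 2091 = 9236
9236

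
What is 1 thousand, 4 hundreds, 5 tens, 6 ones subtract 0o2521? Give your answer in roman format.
Convert 1 thousand, 4 hundreds, 5 tens, 6 ones (place-value notation) → 1×1000 + 4×100 + 5×10 + 6 = 1456 (decimal)
Convert 0o2521 (octal) → 2×512 + 5×64 + 2×8 + 1 = 1361 (decimal)
Compute 1456 - 1361 = 95
Convert 95 (decimal) → 95 = 90 + 5 → XCV (Roman numeral)
XCV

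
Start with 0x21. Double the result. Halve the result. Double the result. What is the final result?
Convert 0x21 (hexadecimal) → 2×16 + 1 = 33 (decimal)
Start: 33
33 × 2 = 66
66 ÷ 2 = 33
33 × 2 = 66
66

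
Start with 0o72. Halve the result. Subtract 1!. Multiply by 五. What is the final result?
Convert 0o72 (octal) → 7×8 + 2 = 58 (decimal)
Start: 58
58 ÷ 2 = 29
Convert 1! (factorial) → 1 (decimal)
29 - 1 = 28
Convert 五 (Chinese numeral) → 5 (decimal)
28 × 5 = 140
140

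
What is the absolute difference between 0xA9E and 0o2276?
Convert 0xA9E (hexadecimal) → 10×256 + 9×16 + 14 = 2718 (decimal)
Convert 0o2276 (octal) → 2×512 + 2×64 + 7×8 + 6 = 1214 (decimal)
Compute |2718 - 1214| = 1504
1504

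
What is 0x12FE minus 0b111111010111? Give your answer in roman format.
Convert 0x12FE (hexadecimal) → 1×4096 + 2×256 + 15×16 + 14 = 4862 (decimal)
Convert 0b111111010111 (binary) → 2048 + 1024 + 512 + 256 + 128 + 64 + 16 + 4 + 2 + 1 = 4055 (decimal)
Compute 4862 - 4055 = 807
Convert 807 (decimal) → 807 = 500 + 100 + 100 + 100 + 5 + 1 + 1 → DCCCVII (Roman numeral)
DCCCVII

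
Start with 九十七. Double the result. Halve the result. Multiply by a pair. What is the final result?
Convert 九十七 (Chinese numeral) → 9×10 + 7 = 97 (decimal)
Start: 97
97 × 2 = 194
194 ÷ 2 = 97
Convert a pair (colloquial) → 2 (decimal)
97 × 2 = 194
194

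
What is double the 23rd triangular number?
The 23rd triangular number = 23×24/2 = 276
Compute 276 × 2 = 552
552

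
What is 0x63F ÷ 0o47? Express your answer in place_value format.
Convert 0x63F (hexadecimal) → 6×256 + 3×16 + 15 = 1599 (decimal)
Convert 0o47 (octal) → 4×8 + 7 = 39 (decimal)
Compute 1599 ÷ 39 = 41
Convert 41 (decimal) → 41 = 4×10 + 1 → 4 tens, 1 one (place-value notation)
4 tens, 1 one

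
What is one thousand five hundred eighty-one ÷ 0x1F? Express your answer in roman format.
Convert one thousand five hundred eighty-one (English words) → 1×1000 + 5×100 + 81 = 1581 (decimal)
Convert 0x1F (hexadecimal) → 1×16 + 15 = 31 (decimal)
Compute 1581 ÷ 31 = 51
Convert 51 (decimal) → 51 = 50 + 1 → LI (Roman numeral)
LI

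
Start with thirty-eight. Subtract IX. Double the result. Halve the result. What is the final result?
Convert thirty-eight (English words) → 38 (decimal)
Start: 38
Convert IX (Roman numeral) → 9 (decimal)
38 - 9 = 29
29 × 2 = 58
58 ÷ 2 = 29
29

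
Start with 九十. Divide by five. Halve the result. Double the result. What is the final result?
Convert 九十 (Chinese numeral) → 9×10 = 90 (decimal)
Start: 90
Convert five (English words) → 5 (decimal)
90 ÷ 5 = 18
18 ÷ 2 = 9
9 × 2 = 18
18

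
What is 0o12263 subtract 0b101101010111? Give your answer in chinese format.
Convert 0o12263 (octal) → 1×4096 + 2×512 + 2×64 + 6×8 + 3 = 5299 (decimal)
Convert 0b101101010111 (binary) → 2048 + 512 + 256 + 64 + 16 + 4 + 2 + 1 = 2903 (decimal)
Compute 5299 - 2903 = 2396
Convert 2396 (decimal) → 2396 = 2×1000 + 3×100 + 9×10 + 6 → 二千三百九十六 (Chinese numeral)
二千三百九十六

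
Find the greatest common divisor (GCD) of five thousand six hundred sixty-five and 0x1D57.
Convert five thousand six hundred sixty-five (English words) → 5×1000 + 6×100 + 65 = 5665 (decimal)
Convert 0x1D57 (hexadecimal) → 1×4096 + 13×256 + 5×16 + 7 = 7511 (decimal)
Compute gcd(5665, 7511) = 1
1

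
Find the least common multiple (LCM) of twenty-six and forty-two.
Convert twenty-six (English words) → 26 (decimal)
Convert forty-two (English words) → 42 (decimal)
Compute lcm(26, 42) = 546
546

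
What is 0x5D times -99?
Convert 0x5D (hexadecimal) → 5×16 + 13 = 93 (decimal)
Compute 93 × -99 = -9207
-9207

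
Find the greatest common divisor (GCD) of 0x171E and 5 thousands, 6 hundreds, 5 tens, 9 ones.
Convert 0x171E (hexadecimal) → 1×4096 + 7×256 + 1×16 + 14 = 5918 (decimal)
Convert 5 thousands, 6 hundreds, 5 tens, 9 ones (place-value notation) → 5×1000 + 6×100 + 5×10 + 9 = 5659 (decimal)
Compute gcd(5918, 5659) = 1
1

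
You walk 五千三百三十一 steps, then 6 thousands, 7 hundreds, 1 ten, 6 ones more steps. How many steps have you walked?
Convert 五千三百三十一 (Chinese numeral) → 5×1000 + 3×100 + 3×10 + 1 = 5331 (decimal)
Convert 6 thousands, 7 hundreds, 1 ten, 6 ones (place-value notation) → 6×1000 + 7×100 + 1×10 + 6 = 6716 (decimal)
Compute 5331 + 6716 = 12047
12047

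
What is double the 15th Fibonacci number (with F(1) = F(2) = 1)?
The 15th Fibonacci number (with F(1) = F(2) = 1): 1, 1, 2, 3, 5, 8, 13, 21, 34, 55, 89, 144, 233, 377, 610 → 610
Compute 610 × 2 = 1220
1220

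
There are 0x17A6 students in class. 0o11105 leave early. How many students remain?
Convert 0x17A6 (hexadecimal) → 1×4096 + 7×256 + 10×16 + 6 = 6054 (decimal)
Convert 0o11105 (octal) → 1×4096 + 1×512 + 1×64 + 5 = 4677 (decimal)
Compute 6054 - 4677 = 1377
1377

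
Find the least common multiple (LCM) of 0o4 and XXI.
Convert 0o4 (octal) → 4 (decimal)
Convert XXI (Roman numeral) → 10 + 10 + 1 = 21 (decimal)
Compute lcm(4, 21) = 84
84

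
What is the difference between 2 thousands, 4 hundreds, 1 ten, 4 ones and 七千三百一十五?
Convert 2 thousands, 4 hundreds, 1 ten, 4 ones (place-value notation) → 2×1000 + 4×100 + 1×10 + 4 = 2414 (decimal)
Convert 七千三百一十五 (Chinese numeral) → 7×1000 + 3×100 + 1×10 + 5 = 7315 (decimal)
Difference: |2414 - 7315| = 4901
4901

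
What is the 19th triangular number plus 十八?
The 19th triangular number = 19×20/2 = 190
Convert 十八 (Chinese numeral) → 1×10 + 8 = 18 (decimal)
Compute 190 + 18 = 208
208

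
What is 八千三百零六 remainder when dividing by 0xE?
Convert 八千三百零六 (Chinese numeral) → 8×1000 + 3×100 + 6 = 8306 (decimal)
Convert 0xE (hexadecimal) → 14 (decimal)
Compute 8306 mod 14 = 4
4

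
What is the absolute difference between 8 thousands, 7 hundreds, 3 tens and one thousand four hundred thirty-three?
Convert 8 thousands, 7 hundreds, 3 tens (place-value notation) → 8×1000 + 7×100 + 3×10 = 8730 (decimal)
Convert one thousand four hundred thirty-three (English words) → 1×1000 + 4×100 + 33 = 1433 (decimal)
Compute |8730 - 1433| = 7297
7297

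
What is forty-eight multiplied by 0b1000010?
Convert forty-eight (English words) → 48 (decimal)
Convert 0b1000010 (binary) → 64 + 2 = 66 (decimal)
Compute 48 × 66 = 3168
3168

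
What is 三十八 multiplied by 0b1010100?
Convert 三十八 (Chinese numeral) → 3×10 + 8 = 38 (decimal)
Convert 0b1010100 (binary) → 64 + 16 + 4 = 84 (decimal)
Compute 38 × 84 = 3192
3192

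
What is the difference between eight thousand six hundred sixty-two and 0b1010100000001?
Convert eight thousand six hundred sixty-two (English words) → 8×1000 + 6×100 + 62 = 8662 (decimal)
Convert 0b1010100000001 (binary) → 4096 + 1024 + 256 + 1 = 5377 (decimal)
Difference: |8662 - 5377| = 3285
3285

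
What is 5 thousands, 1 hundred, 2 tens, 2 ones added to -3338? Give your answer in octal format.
Convert 5 thousands, 1 hundred, 2 tens, 2 ones (place-value notation) → 5×1000 + 1×100 + 2×10 + 2 = 5122 (decimal)
Compute 5122 + -3338 = 1784
Convert 1784 (decimal) → 1784 = 3×512 + 3×64 + 7×8 → 0o3370 (octal)
0o3370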